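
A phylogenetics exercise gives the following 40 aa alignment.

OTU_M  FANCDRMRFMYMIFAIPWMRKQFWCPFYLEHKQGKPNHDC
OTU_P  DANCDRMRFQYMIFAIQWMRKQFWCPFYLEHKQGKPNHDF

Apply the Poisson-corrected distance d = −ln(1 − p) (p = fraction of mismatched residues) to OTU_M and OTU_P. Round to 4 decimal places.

0.1054

The sequences differ at positions 1 (F/D), 10 (M/Q), 17 (P/Q), 40 (C/F).
p = 4/40 = 0.100000.
d = −ln(1 − 0.100000) = −ln(0.900000) = 0.1054.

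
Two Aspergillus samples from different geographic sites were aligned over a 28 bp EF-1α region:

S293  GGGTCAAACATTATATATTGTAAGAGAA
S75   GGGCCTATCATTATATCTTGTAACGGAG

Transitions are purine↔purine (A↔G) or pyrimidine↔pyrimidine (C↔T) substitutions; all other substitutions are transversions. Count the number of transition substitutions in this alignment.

3

The sequences differ at positions 4 (T/C, transition), 6 (A/T, transversion), 8 (A/T, transversion), 17 (A/C, transversion), 24 (G/C, transversion), 25 (A/G, transition), 28 (A/G, transition).
Of the 7 differences, 3 transitions and 4 transversions, so the answer is 3.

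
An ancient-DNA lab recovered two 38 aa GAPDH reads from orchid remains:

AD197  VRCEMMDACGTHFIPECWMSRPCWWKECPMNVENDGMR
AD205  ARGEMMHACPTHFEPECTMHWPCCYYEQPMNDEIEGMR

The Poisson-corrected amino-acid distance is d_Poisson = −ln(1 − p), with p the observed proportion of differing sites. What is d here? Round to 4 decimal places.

Differing sites — 1:V/A; 3:C/G; 7:D/H; 10:G/P; 14:I/E; 18:W/T; 20:S/H; 21:R/W; 24:W/C; 25:W/Y; 26:K/Y; 28:C/Q; 32:V/D; 34:N/I; 35:D/E.
p = 15/38 = 0.394737.
d = −ln(1 − 0.394737) = −ln(0.605263) = 0.5021.

0.5021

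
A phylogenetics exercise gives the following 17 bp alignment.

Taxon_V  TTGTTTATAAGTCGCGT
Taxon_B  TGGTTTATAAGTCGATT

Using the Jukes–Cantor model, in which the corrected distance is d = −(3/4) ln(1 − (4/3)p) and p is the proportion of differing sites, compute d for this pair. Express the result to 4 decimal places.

0.2012

Mismatches occur at site 2 (T→G), site 15 (C→A), site 16 (G→T).
p = 3/17 = 0.176471.
d = −0.75 · ln(1 − (4/3)·0.176471) = −0.75 · ln(0.764705) = −0.75 · (-0.268265) = 0.2012.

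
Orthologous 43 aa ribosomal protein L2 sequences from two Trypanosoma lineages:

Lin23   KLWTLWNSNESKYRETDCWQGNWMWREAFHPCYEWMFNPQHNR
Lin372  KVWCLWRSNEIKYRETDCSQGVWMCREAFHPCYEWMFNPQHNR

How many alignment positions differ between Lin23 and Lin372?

Differing sites — 2:L/V; 4:T/C; 7:N/R; 11:S/I; 19:W/S; 22:N/V; 25:W/C.
That gives 7 mismatches out of 43 aligned sites, so the Hamming distance is 7.

7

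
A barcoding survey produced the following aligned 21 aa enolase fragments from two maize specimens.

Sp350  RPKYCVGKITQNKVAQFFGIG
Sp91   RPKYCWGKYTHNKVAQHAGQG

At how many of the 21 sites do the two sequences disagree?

Differing sites — 6:V/W; 9:I/Y; 11:Q/H; 17:F/H; 18:F/A; 20:I/Q.
That gives 6 mismatches out of 21 aligned sites, so the Hamming distance is 6.

6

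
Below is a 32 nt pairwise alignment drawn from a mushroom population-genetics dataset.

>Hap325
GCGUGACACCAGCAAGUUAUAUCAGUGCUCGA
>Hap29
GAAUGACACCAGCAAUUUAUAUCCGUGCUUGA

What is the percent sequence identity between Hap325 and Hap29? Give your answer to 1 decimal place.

84.4%

The sequences differ at positions 2 (C/A), 3 (G/A), 16 (G/U), 24 (A/C), 30 (C/U).
27 of the 32 sites match, so the percent identity is 27/32 × 100 = 84.4%.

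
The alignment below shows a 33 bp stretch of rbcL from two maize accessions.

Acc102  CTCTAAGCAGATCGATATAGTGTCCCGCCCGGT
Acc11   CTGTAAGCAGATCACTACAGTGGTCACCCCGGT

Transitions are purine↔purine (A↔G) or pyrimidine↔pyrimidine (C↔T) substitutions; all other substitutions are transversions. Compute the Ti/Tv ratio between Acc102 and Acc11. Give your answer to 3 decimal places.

Differing sites — 3:C/G (Tv); 14:G/A (Ti); 15:A/C (Tv); 18:T/C (Ti); 23:T/G (Tv); 24:C/T (Ti); 26:C/A (Tv); 27:G/C (Tv).
Of the 8 differences, 3 transitions and 5 transversions, so Ti/Tv = 3/5 = 0.600.

0.600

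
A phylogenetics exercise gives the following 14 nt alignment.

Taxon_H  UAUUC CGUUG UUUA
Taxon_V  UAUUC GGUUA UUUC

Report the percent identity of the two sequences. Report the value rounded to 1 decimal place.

78.6%

Differing sites — 6:C/G; 10:G/A; 14:A/C.
11 of the 14 sites match, so the percent identity is 11/14 × 100 = 78.6%.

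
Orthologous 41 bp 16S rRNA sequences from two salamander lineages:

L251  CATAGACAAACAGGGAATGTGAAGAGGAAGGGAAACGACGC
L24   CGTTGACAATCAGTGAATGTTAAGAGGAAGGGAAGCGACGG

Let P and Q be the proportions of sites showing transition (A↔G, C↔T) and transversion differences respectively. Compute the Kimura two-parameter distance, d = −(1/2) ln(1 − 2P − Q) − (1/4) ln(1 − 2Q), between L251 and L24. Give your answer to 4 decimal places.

0.1938

The sequences differ at positions 2 (A/G, transition), 4 (A/T, transversion), 10 (A/T, transversion), 14 (G/T, transversion), 21 (G/T, transversion), 35 (A/G, transition), 41 (C/G, transversion).
Of the 7 differences, 2 transitions and 5 transversions over 41 sites: P = 2/41 = 0.048780, Q = 5/41 = 0.121951.
d = −0.5·ln(0.780489) − 0.25·ln(0.756098) = −0.5·(-0.247835) − 0.25·(-0.279584) = 0.1938.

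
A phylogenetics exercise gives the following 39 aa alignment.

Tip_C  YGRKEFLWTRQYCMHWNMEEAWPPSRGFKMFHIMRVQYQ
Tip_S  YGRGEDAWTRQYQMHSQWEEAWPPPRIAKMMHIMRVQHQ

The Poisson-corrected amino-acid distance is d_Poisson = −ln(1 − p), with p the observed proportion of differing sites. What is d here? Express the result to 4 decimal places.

Mismatches occur at site 4 (K/G), site 6 (F/D), site 7 (L/A), site 13 (C/Q), site 16 (W/S), site 17 (N/Q), site 18 (M/W), site 25 (S/P), site 27 (G/I), site 28 (F/A), site 31 (F/M), site 38 (Y/H).
p = 12/39 = 0.307692.
d = −ln(1 − 0.307692) = −ln(0.692308) = 0.3677.

0.3677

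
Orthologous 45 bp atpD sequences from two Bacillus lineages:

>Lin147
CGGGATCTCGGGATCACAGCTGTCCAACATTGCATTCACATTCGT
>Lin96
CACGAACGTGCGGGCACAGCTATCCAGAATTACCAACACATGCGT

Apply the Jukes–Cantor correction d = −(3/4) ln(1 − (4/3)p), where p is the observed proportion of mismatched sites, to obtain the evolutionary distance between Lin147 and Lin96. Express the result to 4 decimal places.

0.4819

Differing sites — 2:G/A; 3:G/C; 6:T/A; 8:T/G; 9:C/T; 11:G/C; 13:A/G; 14:T/G; 22:G/A; 27:A/G; 28:C/A; 32:G/A; 34:A/C; 35:T/A; 36:T/A; 42:T/G.
p = 16/45 = 0.355556.
d = −0.75 · ln(1 − (4/3)·0.355556) = −0.75 · ln(0.525925) = −0.75 · (-0.642597) = 0.4819.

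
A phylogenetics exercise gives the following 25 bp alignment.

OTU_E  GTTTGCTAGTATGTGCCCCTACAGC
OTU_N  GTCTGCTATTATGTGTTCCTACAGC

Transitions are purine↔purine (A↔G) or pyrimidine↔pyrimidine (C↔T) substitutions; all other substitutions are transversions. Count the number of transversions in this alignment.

Mismatches occur at site 3 (T→C, transition), site 9 (G→T, transversion), site 16 (C→T, transition), site 17 (C→T, transition).
Of the 4 differences, 3 transitions and 1 transversion, so the answer is 1.

1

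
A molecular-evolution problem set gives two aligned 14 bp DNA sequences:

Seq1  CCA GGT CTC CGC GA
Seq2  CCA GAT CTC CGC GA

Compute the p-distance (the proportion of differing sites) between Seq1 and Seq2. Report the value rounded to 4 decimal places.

0.0714

Differing sites — 5:G/A.
There are 1 differences over 14 sites, so p = 1/14 = 0.0714.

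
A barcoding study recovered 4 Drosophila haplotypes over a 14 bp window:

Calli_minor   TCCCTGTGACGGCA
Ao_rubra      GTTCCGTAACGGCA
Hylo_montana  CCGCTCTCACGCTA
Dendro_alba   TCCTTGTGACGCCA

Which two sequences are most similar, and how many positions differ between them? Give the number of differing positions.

2

Pairwise Hamming distances:
  Calli_minor vs Ao_rubra: 5
  Calli_minor vs Hylo_montana: 6
  Calli_minor vs Dendro_alba: 2
  Ao_rubra vs Hylo_montana: 8
  Ao_rubra vs Dendro_alba: 7
  Hylo_montana vs Dendro_alba: 6
The smallest is 2, between Calli_minor and Dendro_alba.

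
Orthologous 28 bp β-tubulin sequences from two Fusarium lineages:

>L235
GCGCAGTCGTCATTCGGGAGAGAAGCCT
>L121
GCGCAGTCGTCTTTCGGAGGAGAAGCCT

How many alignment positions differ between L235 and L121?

The sequences differ at positions 12 (A/T), 18 (G/A), 19 (A/G).
That gives 3 mismatches out of 28 aligned sites, so the Hamming distance is 3.

3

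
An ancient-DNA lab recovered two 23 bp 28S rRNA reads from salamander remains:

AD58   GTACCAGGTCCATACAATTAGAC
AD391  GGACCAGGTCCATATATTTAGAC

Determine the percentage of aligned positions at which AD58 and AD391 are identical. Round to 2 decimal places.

86.96%

Differing sites — 2:T/G; 15:C/T; 17:A/T.
20 of the 23 sites match, so the percent identity is 20/23 × 100 = 86.96%.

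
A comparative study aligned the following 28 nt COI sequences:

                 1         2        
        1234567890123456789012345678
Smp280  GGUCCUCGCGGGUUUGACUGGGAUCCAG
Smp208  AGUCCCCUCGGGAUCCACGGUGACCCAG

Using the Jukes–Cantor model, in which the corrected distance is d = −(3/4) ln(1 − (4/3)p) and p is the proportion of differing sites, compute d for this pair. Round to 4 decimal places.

0.4197

Mismatches occur at site 1 (G↔A), site 6 (U↔C), site 8 (G↔U), site 13 (U↔A), site 15 (U↔C), site 16 (G↔C), site 19 (U↔G), site 21 (G↔U), site 24 (U↔C).
p = 9/28 = 0.321429.
d = −0.75 · ln(1 − (4/3)·0.321429) = −0.75 · ln(0.571428) = −0.75 · (-0.559617) = 0.4197.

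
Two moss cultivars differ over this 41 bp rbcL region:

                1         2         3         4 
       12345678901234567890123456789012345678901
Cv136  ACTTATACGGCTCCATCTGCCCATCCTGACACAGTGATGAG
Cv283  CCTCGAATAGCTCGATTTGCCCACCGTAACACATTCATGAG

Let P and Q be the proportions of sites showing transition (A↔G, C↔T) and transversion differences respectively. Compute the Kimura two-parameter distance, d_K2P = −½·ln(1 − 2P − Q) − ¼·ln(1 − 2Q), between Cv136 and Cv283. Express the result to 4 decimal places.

Differing sites — 1:A/C (Tv); 4:T/C (Ti); 5:A/G (Ti); 6:T/A (Tv); 8:C/T (Ti); 9:G/A (Ti); 14:C/G (Tv); 17:C/T (Ti); 24:T/C (Ti); 26:C/G (Tv); 28:G/A (Ti); 34:G/T (Tv); 36:G/C (Tv).
Of the 13 differences, 7 transitions and 6 transversions over 41 sites: P = 7/41 = 0.170732, Q = 6/41 = 0.146341.
d = −0.5·ln(0.512195) − 0.25·ln(0.707318) = −0.5·(-0.669050) − 0.25·(-0.346275) = 0.4211.

0.4211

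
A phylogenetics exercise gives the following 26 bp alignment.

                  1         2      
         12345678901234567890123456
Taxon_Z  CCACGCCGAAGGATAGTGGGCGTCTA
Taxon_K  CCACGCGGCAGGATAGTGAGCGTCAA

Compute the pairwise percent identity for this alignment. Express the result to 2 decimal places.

84.62%

The sequences differ at positions 7 (C/G), 9 (A/C), 19 (G/A), 25 (T/A).
22 of the 26 sites match, so the percent identity is 22/26 × 100 = 84.62%.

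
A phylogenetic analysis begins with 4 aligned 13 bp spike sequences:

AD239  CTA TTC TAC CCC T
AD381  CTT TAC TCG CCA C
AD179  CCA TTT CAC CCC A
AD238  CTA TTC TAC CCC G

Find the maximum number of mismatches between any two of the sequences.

9

Pairwise Hamming distances:
  AD239 vs AD381: 6
  AD239 vs AD179: 4
  AD239 vs AD238: 1
  AD381 vs AD179: 9
  AD381 vs AD238: 6
  AD179 vs AD238: 4
The largest is 9, between AD381 and AD179.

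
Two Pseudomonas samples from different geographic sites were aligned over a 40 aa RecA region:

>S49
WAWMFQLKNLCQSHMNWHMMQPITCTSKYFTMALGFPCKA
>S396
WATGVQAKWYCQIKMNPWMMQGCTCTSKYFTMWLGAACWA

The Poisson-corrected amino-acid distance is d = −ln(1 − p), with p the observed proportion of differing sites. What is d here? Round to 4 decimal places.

0.5108

The sequences differ at positions 3 (W/T), 4 (M/G), 5 (F/V), 7 (L/A), 9 (N/W), 10 (L/Y), 13 (S/I), 14 (H/K), 17 (W/P), 18 (H/W), 22 (P/G), 23 (I/C), 33 (A/W), 36 (F/A), 37 (P/A), 39 (K/W).
p = 16/40 = 0.400000.
d = −ln(1 − 0.400000) = −ln(0.600000) = 0.5108.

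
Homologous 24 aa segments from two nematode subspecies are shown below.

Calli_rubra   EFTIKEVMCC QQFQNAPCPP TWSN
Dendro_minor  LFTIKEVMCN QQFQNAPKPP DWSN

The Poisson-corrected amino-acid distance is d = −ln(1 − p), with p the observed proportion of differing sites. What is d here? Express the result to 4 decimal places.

0.1823

Differing sites — 1:E/L; 10:C/N; 18:C/K; 21:T/D.
p = 4/24 = 0.166667.
d = −ln(1 − 0.166667) = −ln(0.833333) = 0.1823.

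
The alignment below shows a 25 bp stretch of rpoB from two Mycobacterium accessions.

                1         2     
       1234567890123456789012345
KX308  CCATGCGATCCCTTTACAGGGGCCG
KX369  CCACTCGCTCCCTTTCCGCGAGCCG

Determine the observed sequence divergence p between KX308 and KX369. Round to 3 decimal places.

0.280

Mismatches occur at site 4 (T↔C), site 5 (G↔T), site 8 (A↔C), site 16 (A↔C), site 18 (A↔G), site 19 (G↔C), site 21 (G↔A).
There are 7 differences over 25 sites, so p = 7/25 = 0.280.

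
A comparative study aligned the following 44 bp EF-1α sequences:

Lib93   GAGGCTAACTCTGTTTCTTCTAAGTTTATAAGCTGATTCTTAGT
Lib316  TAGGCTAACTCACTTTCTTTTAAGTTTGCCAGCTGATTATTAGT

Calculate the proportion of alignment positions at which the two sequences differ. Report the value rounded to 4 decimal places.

0.1818

Mismatches occur at site 1 (G→T), site 12 (T→A), site 13 (G→C), site 20 (C→T), site 28 (A→G), site 29 (T→C), site 30 (A→C), site 39 (C→A).
There are 8 differences over 44 sites, so p = 8/44 = 0.1818.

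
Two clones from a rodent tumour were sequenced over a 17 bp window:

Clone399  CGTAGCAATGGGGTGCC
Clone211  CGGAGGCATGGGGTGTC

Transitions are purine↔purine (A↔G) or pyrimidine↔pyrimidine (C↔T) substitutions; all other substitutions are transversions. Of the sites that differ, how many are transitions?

1

The sequences differ at positions 3 (T/G, transversion), 6 (C/G, transversion), 7 (A/C, transversion), 16 (C/T, transition).
Of the 4 differences, 1 transition and 3 transversions, so the answer is 1.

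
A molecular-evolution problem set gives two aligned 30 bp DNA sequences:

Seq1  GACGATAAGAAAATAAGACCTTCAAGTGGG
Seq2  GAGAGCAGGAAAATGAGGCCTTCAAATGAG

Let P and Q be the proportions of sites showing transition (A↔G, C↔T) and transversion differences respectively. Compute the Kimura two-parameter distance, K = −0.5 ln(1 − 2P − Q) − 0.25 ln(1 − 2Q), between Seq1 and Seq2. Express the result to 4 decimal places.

Mismatches occur at site 3 (C↔G, transversion), site 4 (G↔A, transition), site 5 (A↔G, transition), site 6 (T↔C, transition), site 8 (A↔G, transition), site 15 (A↔G, transition), site 18 (A↔G, transition), site 26 (G↔A, transition), site 29 (G↔A, transition).
Of the 9 differences, 8 transitions and 1 transversion over 30 sites: P = 8/30 = 0.266667, Q = 1/30 = 0.033333.
d = −0.5·ln(0.433333) − 0.25·ln(0.933334) = −0.5·(-0.836249) − 0.25·(-0.068992) = 0.4354.

0.4354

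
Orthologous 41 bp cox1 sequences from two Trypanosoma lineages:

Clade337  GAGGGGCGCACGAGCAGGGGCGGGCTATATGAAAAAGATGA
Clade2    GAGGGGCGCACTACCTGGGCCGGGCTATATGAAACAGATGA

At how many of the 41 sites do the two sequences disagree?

The sequences differ at positions 12 (G/T), 14 (G/C), 16 (A/T), 20 (G/C), 35 (A/C).
That gives 5 mismatches out of 41 aligned sites, so the Hamming distance is 5.

5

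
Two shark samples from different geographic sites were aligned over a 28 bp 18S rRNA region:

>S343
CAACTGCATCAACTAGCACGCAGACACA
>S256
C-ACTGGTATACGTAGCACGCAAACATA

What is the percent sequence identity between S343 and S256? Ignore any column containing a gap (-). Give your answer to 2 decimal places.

70.37%

Excluding the 1 gap column leaves 27 comparable sites.
Mismatches occur at site 7 (C↔G), site 8 (A↔T), site 9 (T↔A), site 10 (C↔T), site 12 (A↔C), site 13 (C↔G), site 23 (G↔A), site 27 (C↔T).
19 of the 27 comparable sites match, so the percent identity is 19/27 × 100 = 70.37%.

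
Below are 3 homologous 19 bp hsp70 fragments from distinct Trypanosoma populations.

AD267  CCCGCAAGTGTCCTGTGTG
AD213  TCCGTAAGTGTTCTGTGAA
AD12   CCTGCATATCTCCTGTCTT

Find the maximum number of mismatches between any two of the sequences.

Pairwise Hamming distances:
  AD267 vs AD213: 5
  AD267 vs AD12: 6
  AD213 vs AD12: 10
The largest is 10, between AD213 and AD12.

10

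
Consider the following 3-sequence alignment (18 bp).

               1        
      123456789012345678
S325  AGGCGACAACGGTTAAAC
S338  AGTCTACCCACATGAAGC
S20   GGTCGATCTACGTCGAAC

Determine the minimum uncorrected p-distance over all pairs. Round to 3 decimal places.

Pairwise Hamming distances:
  S325 vs S338: 9
  S325 vs S20: 9
  S338 vs S20: 8
The smallest is 8 mismatches, between S338 and S20; p = 8/18 = 0.444.

0.444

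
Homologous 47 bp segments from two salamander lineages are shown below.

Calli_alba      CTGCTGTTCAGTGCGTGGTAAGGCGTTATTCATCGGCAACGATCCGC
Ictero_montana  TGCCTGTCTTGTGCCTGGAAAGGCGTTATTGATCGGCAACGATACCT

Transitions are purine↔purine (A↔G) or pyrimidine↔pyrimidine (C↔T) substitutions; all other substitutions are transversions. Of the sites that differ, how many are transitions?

Mismatches occur at site 1 (C→T, transition), site 2 (T→G, transversion), site 3 (G→C, transversion), site 8 (T→C, transition), site 9 (C→T, transition), site 10 (A→T, transversion), site 15 (G→C, transversion), site 19 (T→A, transversion), site 31 (C→G, transversion), site 44 (C→A, transversion), site 46 (G→C, transversion), site 47 (C→T, transition).
Of the 12 differences, 4 transitions and 8 transversions, so the answer is 4.

4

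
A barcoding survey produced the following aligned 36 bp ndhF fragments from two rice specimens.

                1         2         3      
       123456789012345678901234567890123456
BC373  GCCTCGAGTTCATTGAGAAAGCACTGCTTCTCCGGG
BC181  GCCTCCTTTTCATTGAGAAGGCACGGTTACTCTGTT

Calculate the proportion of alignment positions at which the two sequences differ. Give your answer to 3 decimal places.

0.278

Mismatches occur at site 6 (G↔C), site 7 (A↔T), site 8 (G↔T), site 20 (A↔G), site 25 (T↔G), site 27 (C↔T), site 29 (T↔A), site 33 (C↔T), site 35 (G↔T), site 36 (G↔T).
There are 10 differences over 36 sites, so p = 10/36 = 0.278.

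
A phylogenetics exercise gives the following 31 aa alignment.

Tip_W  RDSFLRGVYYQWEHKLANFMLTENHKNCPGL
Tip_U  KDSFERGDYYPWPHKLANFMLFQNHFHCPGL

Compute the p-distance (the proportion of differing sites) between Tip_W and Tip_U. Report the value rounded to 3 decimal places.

0.290

The sequences differ at positions 1 (R/K), 5 (L/E), 8 (V/D), 11 (Q/P), 13 (E/P), 22 (T/F), 23 (E/Q), 26 (K/F), 27 (N/H).
There are 9 differences over 31 sites, so p = 9/31 = 0.290.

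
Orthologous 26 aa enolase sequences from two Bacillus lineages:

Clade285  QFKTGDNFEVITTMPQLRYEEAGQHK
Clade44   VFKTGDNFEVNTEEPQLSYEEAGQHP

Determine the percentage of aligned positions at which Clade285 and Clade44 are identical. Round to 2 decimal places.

76.92%

Differing sites — 1:Q/V; 11:I/N; 13:T/E; 14:M/E; 18:R/S; 26:K/P.
20 of the 26 sites match, so the percent identity is 20/26 × 100 = 76.92%.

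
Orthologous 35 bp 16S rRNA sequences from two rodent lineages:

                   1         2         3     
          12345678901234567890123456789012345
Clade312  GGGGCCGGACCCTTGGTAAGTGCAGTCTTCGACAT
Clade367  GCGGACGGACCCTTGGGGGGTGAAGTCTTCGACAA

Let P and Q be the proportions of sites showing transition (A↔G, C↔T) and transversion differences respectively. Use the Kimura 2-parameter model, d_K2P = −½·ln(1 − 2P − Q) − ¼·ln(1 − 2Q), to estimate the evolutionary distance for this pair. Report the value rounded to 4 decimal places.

The sequences differ at positions 2 (G/C, transversion), 5 (C/A, transversion), 17 (T/G, transversion), 18 (A/G, transition), 19 (A/G, transition), 23 (C/A, transversion), 35 (T/A, transversion).
Of the 7 differences, 2 transitions and 5 transversions over 35 sites: P = 2/35 = 0.057143, Q = 5/35 = 0.142857.
d = −0.5·ln(0.742857) − 0.25·ln(0.714286) = −0.5·(-0.297252) − 0.25·(-0.336472) = 0.2327.

0.2327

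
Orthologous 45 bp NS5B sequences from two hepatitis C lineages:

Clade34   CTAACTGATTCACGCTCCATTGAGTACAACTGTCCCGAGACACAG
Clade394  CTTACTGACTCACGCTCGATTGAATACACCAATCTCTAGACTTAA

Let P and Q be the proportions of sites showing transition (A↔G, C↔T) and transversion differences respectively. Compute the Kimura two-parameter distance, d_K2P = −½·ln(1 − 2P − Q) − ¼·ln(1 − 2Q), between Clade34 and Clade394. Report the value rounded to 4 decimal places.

0.3330

Mismatches occur at site 3 (A→T, transversion), site 9 (T→C, transition), site 18 (C→G, transversion), site 24 (G→A, transition), site 29 (A→C, transversion), site 31 (T→A, transversion), site 32 (G→A, transition), site 35 (C→T, transition), site 37 (G→T, transversion), site 42 (A→T, transversion), site 43 (C→T, transition), site 45 (G→A, transition).
Of the 12 differences, 6 transitions and 6 transversions over 45 sites: P = 6/45 = 0.133333, Q = 6/45 = 0.133333.
d = −0.5·ln(0.600001) − 0.25·ln(0.733334) = −0.5·(-0.510824) − 0.25·(-0.310154) = 0.3330.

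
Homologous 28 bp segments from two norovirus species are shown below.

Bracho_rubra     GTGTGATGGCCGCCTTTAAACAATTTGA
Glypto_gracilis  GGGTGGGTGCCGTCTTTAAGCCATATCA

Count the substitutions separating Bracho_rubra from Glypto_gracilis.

9

Differing sites — 2:T/G; 6:A/G; 7:T/G; 8:G/T; 13:C/T; 20:A/G; 22:A/C; 25:T/A; 27:G/C.
That gives 9 mismatches out of 28 aligned sites, so the Hamming distance is 9.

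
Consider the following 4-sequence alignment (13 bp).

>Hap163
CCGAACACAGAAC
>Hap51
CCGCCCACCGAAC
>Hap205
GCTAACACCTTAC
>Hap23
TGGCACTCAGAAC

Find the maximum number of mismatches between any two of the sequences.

Pairwise Hamming distances:
  Hap163 vs Hap51: 3
  Hap163 vs Hap205: 5
  Hap163 vs Hap23: 4
  Hap51 vs Hap205: 6
  Hap51 vs Hap23: 5
  Hap205 vs Hap23: 8
The largest is 8, between Hap205 and Hap23.

8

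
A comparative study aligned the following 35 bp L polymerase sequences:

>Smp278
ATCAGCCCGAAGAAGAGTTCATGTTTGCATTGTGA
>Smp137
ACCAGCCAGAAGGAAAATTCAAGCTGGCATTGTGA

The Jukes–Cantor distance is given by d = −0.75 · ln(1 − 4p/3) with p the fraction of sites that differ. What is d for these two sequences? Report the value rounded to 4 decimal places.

Differing sites — 2:T/C; 8:C/A; 13:A/G; 15:G/A; 17:G/A; 22:T/A; 24:T/C; 26:T/G.
p = 8/35 = 0.228571.
d = −0.75 · ln(1 − (4/3)·0.228571) = −0.75 · ln(0.695239) = −0.75 · (-0.363500) = 0.2726.

0.2726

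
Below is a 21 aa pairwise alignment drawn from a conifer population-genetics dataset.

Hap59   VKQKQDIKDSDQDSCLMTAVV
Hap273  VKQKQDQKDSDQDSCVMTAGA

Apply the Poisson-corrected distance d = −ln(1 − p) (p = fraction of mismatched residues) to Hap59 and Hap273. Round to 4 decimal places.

The sequences differ at positions 7 (I/Q), 16 (L/V), 20 (V/G), 21 (V/A).
p = 4/21 = 0.190476.
d = −ln(1 − 0.190476) = −ln(0.809524) = 0.2113.

0.2113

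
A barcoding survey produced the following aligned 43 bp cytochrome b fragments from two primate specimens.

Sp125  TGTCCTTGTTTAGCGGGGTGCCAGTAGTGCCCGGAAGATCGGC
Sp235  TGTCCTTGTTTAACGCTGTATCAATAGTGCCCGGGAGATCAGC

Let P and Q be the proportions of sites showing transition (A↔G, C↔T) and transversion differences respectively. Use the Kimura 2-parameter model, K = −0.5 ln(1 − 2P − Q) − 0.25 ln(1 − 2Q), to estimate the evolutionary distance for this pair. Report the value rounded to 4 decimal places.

Differing sites — 13:G/A (Ti); 16:G/C (Tv); 17:G/T (Tv); 20:G/A (Ti); 21:C/T (Ti); 24:G/A (Ti); 35:A/G (Ti); 41:G/A (Ti).
Of the 8 differences, 6 transitions and 2 transversions over 43 sites: P = 6/43 = 0.139535, Q = 2/43 = 0.046512.
d = −0.5·ln(0.674418) − 0.25·ln(0.906976) = −0.5·(-0.393905) − 0.25·(-0.097639) = 0.2214.

0.2214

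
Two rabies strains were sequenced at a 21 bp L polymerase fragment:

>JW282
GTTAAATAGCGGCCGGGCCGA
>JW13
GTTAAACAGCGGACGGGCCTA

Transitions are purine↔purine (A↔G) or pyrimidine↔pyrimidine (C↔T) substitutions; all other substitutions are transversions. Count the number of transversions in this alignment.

The sequences differ at positions 7 (T/C, transition), 13 (C/A, transversion), 20 (G/T, transversion).
Of the 3 differences, 1 transition and 2 transversions, so the answer is 2.

2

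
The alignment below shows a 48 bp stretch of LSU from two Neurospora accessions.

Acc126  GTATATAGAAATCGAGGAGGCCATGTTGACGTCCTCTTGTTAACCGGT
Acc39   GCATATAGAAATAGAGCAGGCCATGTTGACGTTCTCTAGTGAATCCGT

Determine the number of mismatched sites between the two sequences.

8

Mismatches occur at site 2 (T↔C), site 13 (C↔A), site 17 (G↔C), site 33 (C↔T), site 38 (T↔A), site 41 (T↔G), site 44 (C↔T), site 46 (G↔C).
That gives 8 mismatches out of 48 aligned sites, so the Hamming distance is 8.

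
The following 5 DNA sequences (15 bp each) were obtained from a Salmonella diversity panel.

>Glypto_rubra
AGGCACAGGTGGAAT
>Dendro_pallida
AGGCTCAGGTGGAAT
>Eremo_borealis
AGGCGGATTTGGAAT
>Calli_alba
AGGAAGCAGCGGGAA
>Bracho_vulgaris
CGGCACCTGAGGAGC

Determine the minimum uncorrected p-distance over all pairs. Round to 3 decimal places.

0.067

Pairwise Hamming distances:
  Glypto_rubra vs Dendro_pallida: 1
  Glypto_rubra vs Eremo_borealis: 4
  Glypto_rubra vs Calli_alba: 7
  Glypto_rubra vs Bracho_vulgaris: 6
  Dendro_pallida vs Eremo_borealis: 4
  Dendro_pallida vs Calli_alba: 8
  Dendro_pallida vs Bracho_vulgaris: 7
  Eremo_borealis vs Calli_alba: 8
  Eremo_borealis vs Bracho_vulgaris: 8
  Calli_alba vs Bracho_vulgaris: 8
The smallest is 1 mismatch, between Glypto_rubra and Dendro_pallida; p = 1/15 = 0.067.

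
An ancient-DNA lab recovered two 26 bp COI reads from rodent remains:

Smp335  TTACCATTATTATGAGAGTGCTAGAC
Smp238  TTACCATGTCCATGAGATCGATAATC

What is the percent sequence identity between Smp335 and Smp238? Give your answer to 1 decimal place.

Mismatches occur at site 8 (T→G), site 9 (A→T), site 10 (T→C), site 11 (T→C), site 18 (G→T), site 19 (T→C), site 21 (C→A), site 24 (G→A), site 25 (A→T).
17 of the 26 sites match, so the percent identity is 17/26 × 100 = 65.4%.

65.4%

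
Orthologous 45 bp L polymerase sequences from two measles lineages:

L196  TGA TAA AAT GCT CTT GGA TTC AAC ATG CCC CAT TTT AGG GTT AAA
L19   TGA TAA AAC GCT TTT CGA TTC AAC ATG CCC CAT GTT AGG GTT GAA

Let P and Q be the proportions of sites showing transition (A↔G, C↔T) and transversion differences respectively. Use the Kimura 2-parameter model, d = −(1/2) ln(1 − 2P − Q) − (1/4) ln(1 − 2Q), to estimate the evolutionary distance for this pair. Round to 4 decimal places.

0.1211

Differing sites — 9:T/C (Ti); 13:C/T (Ti); 16:G/C (Tv); 34:T/G (Tv); 43:A/G (Ti).
Of the 5 differences, 3 transitions and 2 transversions over 45 sites: P = 3/45 = 0.066667, Q = 2/45 = 0.044444.
d = −0.5·ln(0.822222) − 0.25·ln(0.911112) = −0.5·(-0.195745) − 0.25·(-0.093089) = 0.1211.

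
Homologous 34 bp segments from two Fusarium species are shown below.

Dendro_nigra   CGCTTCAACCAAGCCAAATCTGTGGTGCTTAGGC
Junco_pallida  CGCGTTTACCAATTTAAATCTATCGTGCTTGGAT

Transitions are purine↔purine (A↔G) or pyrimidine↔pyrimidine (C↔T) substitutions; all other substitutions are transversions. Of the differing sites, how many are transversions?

Mismatches occur at site 4 (T→G, transversion), site 6 (C→T, transition), site 7 (A→T, transversion), site 13 (G→T, transversion), site 14 (C→T, transition), site 15 (C→T, transition), site 22 (G→A, transition), site 24 (G→C, transversion), site 31 (A→G, transition), site 33 (G→A, transition), site 34 (C→T, transition).
Of the 11 differences, 7 transitions and 4 transversions, so the answer is 4.

4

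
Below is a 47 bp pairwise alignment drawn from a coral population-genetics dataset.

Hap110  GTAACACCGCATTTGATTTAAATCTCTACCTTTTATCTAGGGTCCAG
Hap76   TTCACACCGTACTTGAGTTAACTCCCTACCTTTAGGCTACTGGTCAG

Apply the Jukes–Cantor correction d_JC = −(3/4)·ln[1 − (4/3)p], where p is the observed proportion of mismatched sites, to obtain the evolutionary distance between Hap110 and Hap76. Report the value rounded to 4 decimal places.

0.3796

Differing sites — 1:G/T; 3:A/C; 10:C/T; 12:T/C; 17:T/G; 22:A/C; 25:T/C; 34:T/A; 35:A/G; 36:T/G; 40:G/C; 41:G/T; 43:T/G; 44:C/T.
p = 14/47 = 0.297872.
d = −0.75 · ln(1 − (4/3)·0.297872) = −0.75 · ln(0.602837) = −0.75 · (-0.506108) = 0.3796.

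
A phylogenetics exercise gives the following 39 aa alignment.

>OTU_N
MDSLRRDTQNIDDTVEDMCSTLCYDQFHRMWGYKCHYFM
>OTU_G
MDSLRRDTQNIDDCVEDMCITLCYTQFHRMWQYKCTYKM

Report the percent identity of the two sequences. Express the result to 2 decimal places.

84.62%

Differing sites — 14:T/C; 20:S/I; 25:D/T; 32:G/Q; 36:H/T; 38:F/K.
33 of the 39 sites match, so the percent identity is 33/39 × 100 = 84.62%.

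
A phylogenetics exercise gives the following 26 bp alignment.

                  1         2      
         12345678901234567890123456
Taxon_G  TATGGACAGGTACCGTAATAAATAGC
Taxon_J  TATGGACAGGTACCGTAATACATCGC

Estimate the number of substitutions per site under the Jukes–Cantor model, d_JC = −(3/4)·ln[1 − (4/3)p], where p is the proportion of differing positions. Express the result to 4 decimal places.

The sequences differ at positions 21 (A/C), 24 (A/C).
p = 2/26 = 0.076923.
d = −0.75 · ln(1 − (4/3)·0.076923) = −0.75 · ln(0.897436) = −0.75 · (-0.108213) = 0.0812.

0.0812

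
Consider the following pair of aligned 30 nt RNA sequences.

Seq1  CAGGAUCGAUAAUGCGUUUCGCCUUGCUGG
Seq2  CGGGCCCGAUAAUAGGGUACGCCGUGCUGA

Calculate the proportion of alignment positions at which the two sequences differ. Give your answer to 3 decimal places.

Mismatches occur at site 2 (A→G), site 5 (A→C), site 6 (U→C), site 14 (G→A), site 15 (C→G), site 17 (U→G), site 19 (U→A), site 24 (U→G), site 30 (G→A).
There are 9 differences over 30 sites, so p = 9/30 = 0.300.

0.300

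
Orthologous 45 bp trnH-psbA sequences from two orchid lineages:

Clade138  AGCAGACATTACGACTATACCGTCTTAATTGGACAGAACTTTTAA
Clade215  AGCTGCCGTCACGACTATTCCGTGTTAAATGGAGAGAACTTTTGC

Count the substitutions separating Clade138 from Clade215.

10

The sequences differ at positions 4 (A/T), 6 (A/C), 8 (A/G), 10 (T/C), 19 (A/T), 24 (C/G), 29 (T/A), 34 (C/G), 44 (A/G), 45 (A/C).
That gives 10 mismatches out of 45 aligned sites, so the Hamming distance is 10.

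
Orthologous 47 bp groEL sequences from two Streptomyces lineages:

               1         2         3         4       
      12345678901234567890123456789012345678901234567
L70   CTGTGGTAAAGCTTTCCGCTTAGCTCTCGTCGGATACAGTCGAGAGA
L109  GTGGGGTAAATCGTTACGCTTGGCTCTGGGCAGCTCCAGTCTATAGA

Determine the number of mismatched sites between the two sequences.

Differing sites — 1:C/G; 4:T/G; 11:G/T; 13:T/G; 16:C/A; 22:A/G; 28:C/G; 30:T/G; 32:G/A; 34:A/C; 36:A/C; 42:G/T; 44:G/T.
That gives 13 mismatches out of 47 aligned sites, so the Hamming distance is 13.

13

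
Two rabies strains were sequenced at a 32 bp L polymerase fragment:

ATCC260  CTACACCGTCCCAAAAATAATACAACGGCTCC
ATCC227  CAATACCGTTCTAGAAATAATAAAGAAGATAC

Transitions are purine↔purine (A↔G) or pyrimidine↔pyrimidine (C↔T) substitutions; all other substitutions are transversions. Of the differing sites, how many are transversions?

Differing sites — 2:T/A (Tv); 4:C/T (Ti); 10:C/T (Ti); 12:C/T (Ti); 14:A/G (Ti); 23:C/A (Tv); 25:A/G (Ti); 26:C/A (Tv); 27:G/A (Ti); 29:C/A (Tv); 31:C/A (Tv).
Of the 11 differences, 6 transitions and 5 transversions, so the answer is 5.

5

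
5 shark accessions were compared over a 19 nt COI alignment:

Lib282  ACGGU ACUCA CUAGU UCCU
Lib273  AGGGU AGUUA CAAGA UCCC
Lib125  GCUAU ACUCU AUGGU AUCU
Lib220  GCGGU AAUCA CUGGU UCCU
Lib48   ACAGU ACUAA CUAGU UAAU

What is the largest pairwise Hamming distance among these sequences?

Pairwise Hamming distances:
  Lib282 vs Lib273: 6
  Lib282 vs Lib125: 8
  Lib282 vs Lib220: 3
  Lib282 vs Lib48: 4
  Lib273 vs Lib125: 14
  Lib273 vs Lib220: 8
  Lib273 vs Lib48: 9
  Lib125 vs Lib220: 7
  Lib125 vs Lib48: 10
  Lib220 vs Lib48: 7
The largest is 14, between Lib273 and Lib125.

14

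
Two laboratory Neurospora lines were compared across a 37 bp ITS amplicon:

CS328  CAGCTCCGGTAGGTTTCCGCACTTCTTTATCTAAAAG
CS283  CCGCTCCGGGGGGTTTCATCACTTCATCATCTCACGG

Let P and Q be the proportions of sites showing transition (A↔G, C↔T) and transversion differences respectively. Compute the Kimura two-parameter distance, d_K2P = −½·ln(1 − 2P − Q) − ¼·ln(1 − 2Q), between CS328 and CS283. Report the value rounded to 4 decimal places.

0.3353

Differing sites — 2:A/C (Tv); 10:T/G (Tv); 11:A/G (Ti); 18:C/A (Tv); 19:G/T (Tv); 26:T/A (Tv); 28:T/C (Ti); 33:A/C (Tv); 35:A/C (Tv); 36:A/G (Ti).
Of the 10 differences, 3 transitions and 7 transversions over 37 sites: P = 3/37 = 0.081081, Q = 7/37 = 0.189189.
d = −0.5·ln(0.648649) − 0.25·ln(0.621622) = −0.5·(-0.432864) − 0.25·(-0.475423) = 0.3353.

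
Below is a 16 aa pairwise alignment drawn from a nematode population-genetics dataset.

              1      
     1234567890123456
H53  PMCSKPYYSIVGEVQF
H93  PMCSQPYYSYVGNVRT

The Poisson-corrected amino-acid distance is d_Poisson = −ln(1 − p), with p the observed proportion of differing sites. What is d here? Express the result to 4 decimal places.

0.3747

Differing sites — 5:K/Q; 10:I/Y; 13:E/N; 15:Q/R; 16:F/T.
p = 5/16 = 0.312500.
d = −ln(1 − 0.312500) = −ln(0.687500) = 0.3747.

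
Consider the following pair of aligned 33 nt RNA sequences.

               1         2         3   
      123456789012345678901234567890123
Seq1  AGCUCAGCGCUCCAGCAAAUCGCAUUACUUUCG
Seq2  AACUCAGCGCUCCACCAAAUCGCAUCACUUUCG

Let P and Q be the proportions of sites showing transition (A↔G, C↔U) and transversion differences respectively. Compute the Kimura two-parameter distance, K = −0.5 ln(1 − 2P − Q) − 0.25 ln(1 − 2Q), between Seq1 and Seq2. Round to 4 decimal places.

0.0978

Mismatches occur at site 2 (G/A, transition), site 15 (G/C, transversion), site 26 (U/C, transition).
Of the 3 differences, 2 transitions and 1 transversion over 33 sites: P = 2/33 = 0.060606, Q = 1/33 = 0.030303.
d = −0.5·ln(0.848485) − 0.25·ln(0.939394) = −0.5·(-0.164303) − 0.25·(-0.062520) = 0.0978.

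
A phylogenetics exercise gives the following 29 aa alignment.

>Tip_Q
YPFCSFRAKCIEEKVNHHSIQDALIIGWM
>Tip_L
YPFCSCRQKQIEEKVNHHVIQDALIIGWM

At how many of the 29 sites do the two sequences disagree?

The sequences differ at positions 6 (F/C), 8 (A/Q), 10 (C/Q), 19 (S/V).
That gives 4 mismatches out of 29 aligned sites, so the Hamming distance is 4.

4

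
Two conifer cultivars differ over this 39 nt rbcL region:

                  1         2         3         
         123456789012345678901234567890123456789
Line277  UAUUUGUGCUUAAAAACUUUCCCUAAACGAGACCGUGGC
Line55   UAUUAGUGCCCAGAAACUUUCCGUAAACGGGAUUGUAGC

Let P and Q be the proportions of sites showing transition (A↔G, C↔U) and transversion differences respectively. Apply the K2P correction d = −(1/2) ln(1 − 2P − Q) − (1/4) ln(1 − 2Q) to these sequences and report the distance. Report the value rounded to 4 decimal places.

The sequences differ at positions 5 (U/A, transversion), 10 (U/C, transition), 11 (U/C, transition), 13 (A/G, transition), 23 (C/G, transversion), 30 (A/G, transition), 33 (C/U, transition), 34 (C/U, transition), 37 (G/A, transition).
Of the 9 differences, 7 transitions and 2 transversions over 39 sites: P = 7/39 = 0.179487, Q = 2/39 = 0.051282.
d = −0.5·ln(0.589744) − 0.25·ln(0.897436) = −0.5·(-0.528067) − 0.25·(-0.108213) = 0.2911.

0.2911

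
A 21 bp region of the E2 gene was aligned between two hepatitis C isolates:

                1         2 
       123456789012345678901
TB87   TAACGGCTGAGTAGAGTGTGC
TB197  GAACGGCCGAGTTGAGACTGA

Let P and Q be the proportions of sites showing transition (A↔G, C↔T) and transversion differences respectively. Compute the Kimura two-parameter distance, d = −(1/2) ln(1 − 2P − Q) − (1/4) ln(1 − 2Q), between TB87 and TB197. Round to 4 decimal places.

0.3644

The sequences differ at positions 1 (T/G, transversion), 8 (T/C, transition), 13 (A/T, transversion), 17 (T/A, transversion), 18 (G/C, transversion), 21 (C/A, transversion).
Of the 6 differences, 1 transition and 5 transversions over 21 sites: P = 1/21 = 0.047619, Q = 5/21 = 0.238095.
d = −0.5·ln(0.666667) − 0.25·ln(0.523810) = −0.5·(-0.405465) − 0.25·(-0.646626) = 0.3644.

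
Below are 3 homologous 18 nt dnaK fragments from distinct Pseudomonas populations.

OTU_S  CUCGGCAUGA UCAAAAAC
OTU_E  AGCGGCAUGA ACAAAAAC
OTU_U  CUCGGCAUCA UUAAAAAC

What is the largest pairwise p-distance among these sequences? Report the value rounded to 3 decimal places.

0.278

Pairwise Hamming distances:
  OTU_S vs OTU_E: 3
  OTU_S vs OTU_U: 2
  OTU_E vs OTU_U: 5
The largest is 5 mismatches, between OTU_E and OTU_U; p = 5/18 = 0.278.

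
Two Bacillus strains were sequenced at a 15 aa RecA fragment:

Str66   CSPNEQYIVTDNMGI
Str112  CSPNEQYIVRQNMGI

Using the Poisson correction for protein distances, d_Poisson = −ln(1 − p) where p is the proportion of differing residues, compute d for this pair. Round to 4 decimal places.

Differing sites — 10:T/R; 11:D/Q.
p = 2/15 = 0.133333.
d = −ln(1 − 0.133333) = −ln(0.866667) = 0.1431.

0.1431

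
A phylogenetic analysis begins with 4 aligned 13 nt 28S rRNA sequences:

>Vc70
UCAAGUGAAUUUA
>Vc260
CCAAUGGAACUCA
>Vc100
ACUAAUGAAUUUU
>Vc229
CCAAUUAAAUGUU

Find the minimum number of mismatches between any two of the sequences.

Pairwise Hamming distances:
  Vc70 vs Vc260: 5
  Vc70 vs Vc100: 4
  Vc70 vs Vc229: 5
  Vc260 vs Vc100: 7
  Vc260 vs Vc229: 6
  Vc100 vs Vc229: 5
The smallest is 4, between Vc70 and Vc100.

4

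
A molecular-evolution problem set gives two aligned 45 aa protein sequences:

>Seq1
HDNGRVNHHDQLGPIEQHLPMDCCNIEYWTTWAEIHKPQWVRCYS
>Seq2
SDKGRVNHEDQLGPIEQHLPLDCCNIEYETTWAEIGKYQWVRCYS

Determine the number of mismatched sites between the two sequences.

Differing sites — 1:H/S; 3:N/K; 9:H/E; 21:M/L; 29:W/E; 36:H/G; 38:P/Y.
That gives 7 mismatches out of 45 aligned sites, so the Hamming distance is 7.

7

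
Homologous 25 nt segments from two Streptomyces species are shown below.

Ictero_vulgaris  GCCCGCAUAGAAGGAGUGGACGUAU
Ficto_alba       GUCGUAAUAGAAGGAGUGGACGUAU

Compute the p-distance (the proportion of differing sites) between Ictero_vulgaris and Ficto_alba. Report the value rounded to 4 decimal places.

0.1600

Mismatches occur at site 2 (C↔U), site 4 (C↔G), site 5 (G↔U), site 6 (C↔A).
There are 4 differences over 25 sites, so p = 4/25 = 0.1600.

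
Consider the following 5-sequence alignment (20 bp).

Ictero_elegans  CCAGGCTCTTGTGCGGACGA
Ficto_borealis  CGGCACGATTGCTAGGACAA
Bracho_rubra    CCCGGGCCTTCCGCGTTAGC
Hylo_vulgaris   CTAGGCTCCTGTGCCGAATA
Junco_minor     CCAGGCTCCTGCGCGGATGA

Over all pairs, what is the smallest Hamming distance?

Pairwise Hamming distances:
  Ictero_elegans vs Ficto_borealis: 10
  Ictero_elegans vs Bracho_rubra: 9
  Ictero_elegans vs Hylo_vulgaris: 5
  Ictero_elegans vs Junco_minor: 3
  Ficto_borealis vs Bracho_rubra: 15
  Ficto_borealis vs Hylo_vulgaris: 13
  Ficto_borealis vs Junco_minor: 11
  Bracho_rubra vs Hylo_vulgaris: 12
  Bracho_rubra vs Junco_minor: 9
  Hylo_vulgaris vs Junco_minor: 5
The smallest is 3, between Ictero_elegans and Junco_minor.

3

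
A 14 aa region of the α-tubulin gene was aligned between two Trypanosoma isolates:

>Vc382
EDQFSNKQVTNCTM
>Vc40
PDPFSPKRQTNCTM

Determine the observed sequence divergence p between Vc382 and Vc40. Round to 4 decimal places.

0.3571

The sequences differ at positions 1 (E/P), 3 (Q/P), 6 (N/P), 8 (Q/R), 9 (V/Q).
There are 5 differences over 14 sites, so p = 5/14 = 0.3571.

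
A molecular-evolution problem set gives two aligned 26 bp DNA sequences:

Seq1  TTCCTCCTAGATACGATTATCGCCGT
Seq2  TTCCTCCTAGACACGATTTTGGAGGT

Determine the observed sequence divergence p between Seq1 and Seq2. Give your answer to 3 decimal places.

0.192

Differing sites — 12:T/C; 19:A/T; 21:C/G; 23:C/A; 24:C/G.
There are 5 differences over 26 sites, so p = 5/26 = 0.192.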